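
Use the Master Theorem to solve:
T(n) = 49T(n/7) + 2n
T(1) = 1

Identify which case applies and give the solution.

a=49, b=7, f(n)=2n. log_7(49) = 2. Since c=1 < 2, Case 1 applies: T(n) = Θ(n^log_b(a)) = O(n^2).

Answer: O(n^2) - Case 1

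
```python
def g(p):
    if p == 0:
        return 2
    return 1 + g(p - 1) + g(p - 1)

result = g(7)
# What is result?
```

g(p) = 1 + 2·g(p-1), g(0)=2. Closed form: (2+1)·2^7 - 1 = 383.

Answer: 383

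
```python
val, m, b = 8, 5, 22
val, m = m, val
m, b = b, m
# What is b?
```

Trace:
`val, m, b = 8, 5, 22` → val = 8; m = 5; b = 22
`val, m = m, val` → val = 5; m = 8
`m, b = b, m` → m = 22; b = 8
So b = 8

Answer: 8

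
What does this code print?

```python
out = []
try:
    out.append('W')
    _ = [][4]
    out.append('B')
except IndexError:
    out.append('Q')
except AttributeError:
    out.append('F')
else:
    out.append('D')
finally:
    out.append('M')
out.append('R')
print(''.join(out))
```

Execution trace: 'W' (try body) → 'Q' (except IndexError) → 'M' (finally) → 'R' (after the try/except). Output: WQMR

Answer: WQMR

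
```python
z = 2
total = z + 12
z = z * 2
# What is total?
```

Trace:
`z = 2` → z = 2
`total = z + 12` → total = 14
`z = z * 2` → z = 4
So total = 14

Answer: 14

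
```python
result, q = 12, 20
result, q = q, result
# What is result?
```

Trace:
`result, q = 12, 20` → result = 12; q = 20
`result, q = q, result` → result = 20; q = 12
So result = 20

Answer: 20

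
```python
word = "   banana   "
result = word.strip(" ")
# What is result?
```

Trace:
`word = "   banana   "` → word = '   banana   '
`result = word.strip(" ")` → result = 'banana'
So result = 'banana'

Answer: 'banana'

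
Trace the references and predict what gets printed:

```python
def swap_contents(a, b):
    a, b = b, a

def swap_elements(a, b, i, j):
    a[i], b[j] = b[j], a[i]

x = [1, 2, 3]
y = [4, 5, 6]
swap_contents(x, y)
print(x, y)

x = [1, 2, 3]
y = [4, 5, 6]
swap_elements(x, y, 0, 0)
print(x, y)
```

Key concept: parameter rebinding vs mutation.
Step by step:
`x = [1, 2, 3]` → x = [1, 2, 3]
`y = [4, 5, 6]` → y = [4, 5, 6]
`swap_contents(x, y)` → no visible change to tracked variables
`print(x, y)` → prints [1, 2, 3] [4, 5, 6]
`x = [1, 2, 3]` → x = [1, 2, 3]
`y = [4, 5, 6]` → y = [4, 5, 6]
`swap_elements(x, y, 0, 0)` → x = [4, 2, 3]; y = [1, 5, 6]
`print(x, y)` → prints [4, 2, 3] [1, 5, 6]

Answer:
[1, 2, 3] [4, 5, 6]
[4, 2, 3] [1, 5, 6]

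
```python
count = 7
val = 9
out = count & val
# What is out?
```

Trace:
`count = 7` → count = 7
`val = 9` → val = 9
`out = count & val` → out = 1
So out = 1

Answer: 1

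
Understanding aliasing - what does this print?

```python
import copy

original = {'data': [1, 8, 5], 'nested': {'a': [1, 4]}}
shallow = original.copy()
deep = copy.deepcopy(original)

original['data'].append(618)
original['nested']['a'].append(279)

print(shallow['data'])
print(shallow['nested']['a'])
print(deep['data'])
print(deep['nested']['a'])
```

Key concept: comparing shallow vs deep copy.
Step by step:
`original = {'data': [1, 8, 5], 'nested': {'a': [1, 4]}}` → original = {'data': [1, 8, 5], 'nested': {'a': [1, 4]}}
`shallow = original.copy()` → shallow = {'data': [1, 8, 5], 'nested': {'a': [1, 4]}}
`deep = copy.deepcopy(original)` → deep = {'data': [1, 8, 5], 'nested': {'a': [1, 4]}}
`original['data'].append(618)` → original = {'data': [1, 8, 5, 618], 'nested': {'a': [1, 4]}}; shallow = {'data': [1, 8, 5, 618], 'nested': {'a': [1, 4]}}
`original['nested']['a'].append(279)` → original = {'data': [1, 8, 5, 618], 'nested': {'a': [1, 4, 279]}}; shallow = {'data': [1, 8, 5, 618], 'nested': {'a': [1, 4, 279]}}
`print(shallow['data'])` → prints [1, 8, 5, 618]
`print(shallow['nested']['a'])` → prints [1, 4, 279]
`print(deep['data'])` → prints [1, 8, 5]
`print(deep['nested']['a'])` → prints [1, 4]

Answer:
[1, 8, 5, 618]
[1, 4, 279]
[1, 8, 5]
[1, 4]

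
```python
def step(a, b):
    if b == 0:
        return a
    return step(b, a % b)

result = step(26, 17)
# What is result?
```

step(26, 17) -> step(17, 9) -> step(9, 8) -> step(8, 1) -> step(1, 0) -> 1

Answer: 1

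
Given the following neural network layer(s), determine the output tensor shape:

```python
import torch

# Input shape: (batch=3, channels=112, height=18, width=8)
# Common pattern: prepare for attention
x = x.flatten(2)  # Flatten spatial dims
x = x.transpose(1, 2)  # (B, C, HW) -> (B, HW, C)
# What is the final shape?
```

Input: (3, 112, 18, 8) -> after flatten(2): (3, 112, 144) -> Output: (3, 144, 112)

Answer: (3, 144, 112)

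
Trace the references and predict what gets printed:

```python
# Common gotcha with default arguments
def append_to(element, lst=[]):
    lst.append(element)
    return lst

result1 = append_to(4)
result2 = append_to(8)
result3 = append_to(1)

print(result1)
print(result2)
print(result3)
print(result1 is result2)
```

Key concept: mutable default argument gotcha.
Step by step:
`result1 = append_to(4)` → result1 = [4]
`result2 = append_to(8)` → result1 = [4, 8] (same object as result2); result2 = [4, 8] (same object as result1)
`result3 = append_to(1)` → result1 = [4, 8, 1] (same object as result2, result3); result2 = [4, 8, 1] (same object as result1, result3); result3 = [4, 8, 1] (same object as result1, result2)
`print(result1)` → prints [4, 8, 1]
`print(result2)` → prints [4, 8, 1]
`print(result3)` → prints [4, 8, 1]
`print(result1 is result2)` → prints True

Answer:
[4, 8, 1]
[4, 8, 1]
[4, 8, 1]
True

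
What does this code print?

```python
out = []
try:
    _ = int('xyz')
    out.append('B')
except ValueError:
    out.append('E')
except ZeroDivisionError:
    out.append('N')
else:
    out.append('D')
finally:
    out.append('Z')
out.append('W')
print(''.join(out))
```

Execution trace: 'E' (except ValueError) → 'Z' (finally) → 'W' (after the try/except). Output: EZW

Answer: EZW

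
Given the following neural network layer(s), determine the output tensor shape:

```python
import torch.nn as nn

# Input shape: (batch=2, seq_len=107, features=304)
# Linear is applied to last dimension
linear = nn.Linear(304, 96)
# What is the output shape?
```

Input: (2, 107, 304) -> Output: (2, 107, 96)

Answer: (2, 107, 96)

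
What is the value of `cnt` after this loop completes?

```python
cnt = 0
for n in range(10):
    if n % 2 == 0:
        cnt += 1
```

Count numbers divisible by 2 in range(10)
`cnt` takes the values: 0 → 1 → 2 → 3 → 4 → 5

Answer: 5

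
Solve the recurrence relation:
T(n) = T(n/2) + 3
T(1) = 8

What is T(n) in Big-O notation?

Each step divides n by 2 and adds 3. After log_2(n) steps we reach T(1)=8. So T(n) = 3·log_2(n) + 8 = O(log n).

Answer: O(log n)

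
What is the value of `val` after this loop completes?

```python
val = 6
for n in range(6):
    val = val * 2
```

Multiply by 2, 6 times: 6 * 2^6 = 384
`val` takes the values: 6 → 12 → 24 → 48 → 96 → 192 → 384

Answer: 384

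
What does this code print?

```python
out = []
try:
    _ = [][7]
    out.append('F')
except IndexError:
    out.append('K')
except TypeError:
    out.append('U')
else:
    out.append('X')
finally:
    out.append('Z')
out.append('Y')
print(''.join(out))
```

Execution trace: 'K' (except IndexError) → 'Z' (finally) → 'Y' (after the try/except). Output: KZY

Answer: KZY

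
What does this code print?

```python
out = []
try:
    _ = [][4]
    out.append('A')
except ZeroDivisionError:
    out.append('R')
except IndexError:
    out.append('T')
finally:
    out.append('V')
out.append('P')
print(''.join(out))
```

Execution trace: 'T' (except IndexError) → 'V' (finally) → 'P' (after the try/except). Output: TVP

Answer: TVP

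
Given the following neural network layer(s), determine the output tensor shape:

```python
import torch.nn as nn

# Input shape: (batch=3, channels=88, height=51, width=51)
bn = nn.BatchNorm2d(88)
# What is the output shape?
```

Input: (3, 88, 51, 51) -> Output: (3, 88, 51, 51)

Answer: (3, 88, 51, 51)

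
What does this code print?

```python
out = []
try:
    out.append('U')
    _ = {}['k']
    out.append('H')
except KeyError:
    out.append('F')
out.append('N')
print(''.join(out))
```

Execution trace: 'U' (try body) → 'F' (except KeyError) → 'N' (after the try/except). Output: UFN

Answer: UFN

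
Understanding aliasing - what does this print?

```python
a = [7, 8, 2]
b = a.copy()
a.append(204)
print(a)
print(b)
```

Key concept: list.copy() creates independent copy.
Step by step:
`a = [7, 8, 2]` → a = [7, 8, 2]
`b = a.copy()` → b = [7, 8, 2]
`a.append(204)` → a = [7, 8, 2, 204]
`print(a)` → prints [7, 8, 2, 204]
`print(b)` → prints [7, 8, 2]

Answer:
[7, 8, 2, 204]
[7, 8, 2]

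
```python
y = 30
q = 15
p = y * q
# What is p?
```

Trace:
`y = 30` → y = 30
`q = 15` → q = 15
`p = y * q` → p = 450
So p = 450

Answer: 450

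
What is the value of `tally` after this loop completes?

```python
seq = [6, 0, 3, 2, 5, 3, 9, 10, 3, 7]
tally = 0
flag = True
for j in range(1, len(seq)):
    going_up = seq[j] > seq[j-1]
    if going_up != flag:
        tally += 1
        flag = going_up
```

Count direction changes in [6, 0, 3, 2, 5, 3, 9, 10, 3, 7]
`tally` takes the values: 0 → 1 → 2 → 3 → 4 → 5 → 6 → 7 → 8

Answer: 8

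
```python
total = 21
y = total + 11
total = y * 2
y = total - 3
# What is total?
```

Trace:
`total = 21` → total = 21
`y = total + 11` → y = 32
`total = y * 2` → total = 64
`y = total - 3` → y = 61
So total = 64

Answer: 64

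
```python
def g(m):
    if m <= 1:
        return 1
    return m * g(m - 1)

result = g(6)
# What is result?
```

g(6) = 6 * 5 * 4 * 3 * 2 * 1 = 720

Answer: 720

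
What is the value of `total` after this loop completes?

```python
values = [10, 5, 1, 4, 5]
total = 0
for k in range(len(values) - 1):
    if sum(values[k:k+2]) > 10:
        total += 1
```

Count windows with sum > 10
`total` takes the values: 0 → 1

Answer: 1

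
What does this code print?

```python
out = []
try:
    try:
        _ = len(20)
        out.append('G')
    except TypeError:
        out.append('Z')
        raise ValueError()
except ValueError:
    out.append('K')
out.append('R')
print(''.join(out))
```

Execution trace: 'Z' (inner except TypeError) → 'K' (outer except ValueError) → 'R' (after the try/except). Output: ZKR

Answer: ZKR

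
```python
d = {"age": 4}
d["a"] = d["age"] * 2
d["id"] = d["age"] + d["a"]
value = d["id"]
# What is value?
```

Trace:
`d = {"age": 4}` → d = {'age': 4}
`d["a"] = d["age"] * 2` → d = {'age': 4, 'a': 8}
`d["id"] = d["age"] + d["a"]` → d = {'age': 4, 'a': 8, 'id': 12}
`value = d["id"]` → value = 12
So value = 12

Answer: 12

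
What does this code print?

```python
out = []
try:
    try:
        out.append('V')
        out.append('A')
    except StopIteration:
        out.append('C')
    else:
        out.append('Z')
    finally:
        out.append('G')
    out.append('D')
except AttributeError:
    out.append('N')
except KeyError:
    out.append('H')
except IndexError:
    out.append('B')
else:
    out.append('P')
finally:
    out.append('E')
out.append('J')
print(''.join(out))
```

Execution trace: 'V' (inner try body) → 'A' (inner try body, no exception) → 'Z' (inner else) → 'G' (inner finally) → 'D' (try body, no exception) → 'P' (else) → 'E' (finally) → 'J' (after the try/except). Output: VAZGDPEJ

Answer: VAZGDPEJ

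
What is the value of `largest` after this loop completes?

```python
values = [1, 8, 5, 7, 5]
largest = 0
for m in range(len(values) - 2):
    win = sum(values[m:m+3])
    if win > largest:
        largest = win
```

Max sum of 3-element window in [1, 8, 5, 7, 5]
`largest` takes the values: 0 → 14 → 20

Answer: 20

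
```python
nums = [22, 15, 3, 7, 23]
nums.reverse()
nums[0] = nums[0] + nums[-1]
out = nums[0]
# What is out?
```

Trace:
`nums = [22, 15, 3, 7, 23]` → nums = [22, 15, 3, 7, 23]
`nums.reverse()` → nums = [23, 7, 3, 15, 22]
`nums[0] = nums[0] + nums[-1]` → nums = [45, 7, 3, 15, 22]
`out = nums[0]` → out = 45
So out = 45

Answer: 45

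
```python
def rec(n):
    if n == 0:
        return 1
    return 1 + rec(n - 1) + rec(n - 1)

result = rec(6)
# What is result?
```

rec(n) = 1 + 2·rec(n-1), rec(0)=1. Closed form: (1+1)·2^6 - 1 = 127.

Answer: 127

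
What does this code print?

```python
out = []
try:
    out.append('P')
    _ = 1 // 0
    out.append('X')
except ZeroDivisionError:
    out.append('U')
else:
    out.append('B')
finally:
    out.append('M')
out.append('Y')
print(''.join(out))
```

Execution trace: 'P' (try body) → 'U' (except ZeroDivisionError) → 'M' (finally) → 'Y' (after the try/except). Output: PUMY

Answer: PUMY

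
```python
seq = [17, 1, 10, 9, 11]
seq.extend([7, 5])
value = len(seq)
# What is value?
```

Trace:
`seq = [17, 1, 10, 9, 11]` → seq = [17, 1, 10, 9, 11]
`seq.extend([7, 5])` → seq = [17, 1, 10, 9, 11, 7, 5]
`value = len(seq)` → value = 7
So value = 7

Answer: 7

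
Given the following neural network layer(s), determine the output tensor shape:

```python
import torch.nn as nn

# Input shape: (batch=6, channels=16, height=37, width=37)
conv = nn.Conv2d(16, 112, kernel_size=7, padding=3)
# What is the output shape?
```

Input: (6, 16, 37, 37) -> Output: (6, 112, 37, 37)

Answer: (6, 112, 37, 37)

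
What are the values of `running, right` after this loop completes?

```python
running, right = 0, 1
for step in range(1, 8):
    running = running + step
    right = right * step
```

Sum and factorial of 1 to 7
`running, right` takes the values: (0, 1) → (1, 1) → (3, 1) → (3, 2) → (6, 2) → (6, 6) → (10, 6) → (10, 24) → (15, 24) → (15, 120) → (21, 120) → (21, 720) → (28, 720) → (28, 5040)

Answer: 28, 5040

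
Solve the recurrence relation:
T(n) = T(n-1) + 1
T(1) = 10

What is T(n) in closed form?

Unrolling: T(n) = T(1) + 1·(n-1) = 10 + 1(n-1) = n + 9.

Answer: T(n) = n + 9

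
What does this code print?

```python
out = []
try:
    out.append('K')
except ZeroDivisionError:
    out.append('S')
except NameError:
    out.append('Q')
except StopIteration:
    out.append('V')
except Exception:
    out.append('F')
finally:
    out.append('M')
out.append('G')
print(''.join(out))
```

Execution trace: 'K' (try body, no exception) → 'M' (finally) → 'G' (after the try/except). Output: KMG

Answer: KMG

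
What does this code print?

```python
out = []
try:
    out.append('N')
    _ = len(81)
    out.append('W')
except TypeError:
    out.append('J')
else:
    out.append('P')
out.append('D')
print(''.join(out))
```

Execution trace: 'N' (try body) → 'J' (except TypeError) → 'D' (after the try/except). Output: NJD

Answer: NJD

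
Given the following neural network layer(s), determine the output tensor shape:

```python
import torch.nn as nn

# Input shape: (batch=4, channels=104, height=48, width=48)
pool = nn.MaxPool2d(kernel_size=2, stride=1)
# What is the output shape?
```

Input: (4, 104, 48, 48) -> Output: (4, 104, 47, 47)

Answer: (4, 104, 47, 47)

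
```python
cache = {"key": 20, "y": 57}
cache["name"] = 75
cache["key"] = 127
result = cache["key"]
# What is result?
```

Trace:
`cache = {"key": 20, "y": 57}` → cache = {'key': 20, 'y': 57}
`cache["name"] = 75` → cache = {'key': 20, 'y': 57, 'name': 75}
`cache["key"] = 127` → cache = {'key': 127, 'y': 57, 'name': 75}
`result = cache["key"]` → result = 127
So result = 127

Answer: 127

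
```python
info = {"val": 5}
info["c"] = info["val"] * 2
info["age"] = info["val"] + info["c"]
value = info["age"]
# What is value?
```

Trace:
`info = {"val": 5}` → info = {'val': 5}
`info["c"] = info["val"] * 2` → info = {'val': 5, 'c': 10}
`info["age"] = info["val"] + info["c"]` → info = {'val': 5, 'c': 10, 'age': 15}
`value = info["age"]` → value = 15
So value = 15

Answer: 15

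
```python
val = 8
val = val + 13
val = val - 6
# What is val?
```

Trace:
`val = 8` → val = 8
`val = val + 13` → val = 21
`val = val - 6` → val = 15
So val = 15

Answer: 15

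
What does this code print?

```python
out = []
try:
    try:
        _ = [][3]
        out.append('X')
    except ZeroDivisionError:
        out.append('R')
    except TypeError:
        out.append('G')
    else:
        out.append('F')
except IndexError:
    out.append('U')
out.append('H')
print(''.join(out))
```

Execution trace: 'U' (outer except IndexError) → 'H' (after the try/except). Output: UH

Answer: UH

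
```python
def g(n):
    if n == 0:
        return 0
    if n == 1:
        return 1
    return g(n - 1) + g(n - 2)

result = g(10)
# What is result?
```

Build up from base cases: g(0)=0, g(1)=1, g(2)=1, g(3)=2, g(4)=3, g(5)=5, g(6)=8, ..., g(10)=55

Answer: 55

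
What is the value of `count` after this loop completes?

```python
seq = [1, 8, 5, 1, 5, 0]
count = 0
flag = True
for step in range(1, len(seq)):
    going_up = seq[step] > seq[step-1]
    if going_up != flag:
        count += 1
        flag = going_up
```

Count direction changes in [1, 8, 5, 1, 5, 0]
`count` takes the values: 0 → 1 → 2 → 3

Answer: 3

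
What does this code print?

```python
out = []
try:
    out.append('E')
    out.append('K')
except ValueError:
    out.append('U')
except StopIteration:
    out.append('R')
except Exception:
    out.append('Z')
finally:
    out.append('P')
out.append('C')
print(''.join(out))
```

Execution trace: 'E' (try body) → 'K' (try body, no exception) → 'P' (finally) → 'C' (after the try/except). Output: EKPC

Answer: EKPC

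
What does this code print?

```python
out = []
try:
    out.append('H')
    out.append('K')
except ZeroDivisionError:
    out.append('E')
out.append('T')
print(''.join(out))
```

Execution trace: 'H' (try body) → 'K' (try body, no exception) → 'T' (after the try/except). Output: HKT

Answer: HKT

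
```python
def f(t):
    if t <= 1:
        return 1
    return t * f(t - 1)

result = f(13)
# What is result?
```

f(13) = 13 * 12 * 11 * 10 * 9 * 8 * 7 * 6 * 5 * 4 * 3 * 2 * 1 = 6227020800

Answer: 6227020800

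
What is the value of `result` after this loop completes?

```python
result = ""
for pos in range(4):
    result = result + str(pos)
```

Concatenate digits 0 to 3
`result` takes the values: "" → "0" → "01" → "012" → "0123"

Answer: "0123"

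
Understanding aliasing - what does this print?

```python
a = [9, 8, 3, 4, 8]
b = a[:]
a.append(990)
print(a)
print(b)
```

Key concept: slice [:] creates copy.
Step by step:
`a = [9, 8, 3, 4, 8]` → a = [9, 8, 3, 4, 8]
`b = a[:]` → b = [9, 8, 3, 4, 8]
`a.append(990)` → a = [9, 8, 3, 4, 8, 990]
`print(a)` → prints [9, 8, 3, 4, 8, 990]
`print(b)` → prints [9, 8, 3, 4, 8]

Answer:
[9, 8, 3, 4, 8, 990]
[9, 8, 3, 4, 8]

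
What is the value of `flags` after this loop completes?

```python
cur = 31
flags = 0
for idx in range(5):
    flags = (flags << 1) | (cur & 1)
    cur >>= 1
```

Reverse lowest 5 bits of 31
`flags` takes the values: 0 → 1 → 3 → 7 → 15 → 31

Answer: 31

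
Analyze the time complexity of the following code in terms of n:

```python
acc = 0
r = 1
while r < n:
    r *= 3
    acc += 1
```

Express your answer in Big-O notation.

Each loop level contributes: log n. Multiplying the contributions gives O(log n).

Answer: O(log n)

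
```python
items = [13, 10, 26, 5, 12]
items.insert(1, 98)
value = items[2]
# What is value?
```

Trace:
`items = [13, 10, 26, 5, 12]` → items = [13, 10, 26, 5, 12]
`items.insert(1, 98)` → items = [13, 98, 10, 26, 5, 12]
`value = items[2]` → value = 10
So value = 10

Answer: 10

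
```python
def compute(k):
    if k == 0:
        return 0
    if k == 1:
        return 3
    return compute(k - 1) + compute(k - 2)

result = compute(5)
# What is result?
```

Build up from base cases: compute(0)=0, compute(1)=3, compute(2)=3, compute(3)=6, compute(4)=9, compute(5)=15

Answer: 15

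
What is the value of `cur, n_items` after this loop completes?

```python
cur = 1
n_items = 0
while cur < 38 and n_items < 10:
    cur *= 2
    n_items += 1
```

Double until >= 38 or 10 iterations
`cur, n_items` takes the values: (1, 0) → (2, 0) → (2, 1) → (4, 1) → (4, 2) → (8, 2) → (8, 3) → (16, 3) → (16, 4) → (32, 4) → (32, 5) → (64, 5) → (64, 6)

Answer: 64, 6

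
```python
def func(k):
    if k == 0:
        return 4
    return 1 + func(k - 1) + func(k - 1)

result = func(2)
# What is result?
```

func(k) = 1 + 2·func(k-1), func(0)=4. Closed form: (4+1)·2^2 - 1 = 19.

Answer: 19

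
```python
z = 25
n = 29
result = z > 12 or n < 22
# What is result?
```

Trace:
`z = 25` → z = 25
`n = 29` → n = 29
`result = z > 12 or n < 22` → result = True
So result = True

Answer: True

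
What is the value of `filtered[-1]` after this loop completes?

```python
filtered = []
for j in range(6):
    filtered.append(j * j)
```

Last element of squares 0 to 5
`filtered` takes the values: [] → [0] → [0, 1] → [0, 1, 4] → [0, 1, 4, 9] → [0, 1, 4, 9, 16] → [0, 1, 4, 9, 16, 25]
So `filtered[-1]` = 25

Answer: 25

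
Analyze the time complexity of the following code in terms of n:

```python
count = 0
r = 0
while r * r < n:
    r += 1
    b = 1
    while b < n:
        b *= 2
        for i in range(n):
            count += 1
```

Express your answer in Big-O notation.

Each loop level contributes: √n × log n × n. Multiplying the contributions gives O(n√n log n).

Answer: O(n√n log n)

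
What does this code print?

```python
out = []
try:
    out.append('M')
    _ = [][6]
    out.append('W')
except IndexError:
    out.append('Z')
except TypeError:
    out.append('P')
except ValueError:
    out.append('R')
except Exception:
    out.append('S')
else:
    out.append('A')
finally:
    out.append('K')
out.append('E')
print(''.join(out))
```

Execution trace: 'M' (try body) → 'Z' (except IndexError) → 'K' (finally) → 'E' (after the try/except). Output: MZKE

Answer: MZKE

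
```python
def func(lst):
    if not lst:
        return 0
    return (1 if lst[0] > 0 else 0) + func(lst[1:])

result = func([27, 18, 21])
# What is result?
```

Count of positive elements in [27, 18, 21] = 3

Answer: 3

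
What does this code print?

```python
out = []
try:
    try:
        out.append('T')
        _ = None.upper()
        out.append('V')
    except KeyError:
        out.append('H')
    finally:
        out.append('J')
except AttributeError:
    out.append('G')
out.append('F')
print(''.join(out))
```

Execution trace: 'T' (try body) → 'J' (finally) → 'G' (outer except AttributeError) → 'F' (after the try/except). Output: TJGF

Answer: TJGF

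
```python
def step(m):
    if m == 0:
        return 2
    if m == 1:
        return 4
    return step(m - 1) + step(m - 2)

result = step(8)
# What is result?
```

Build up from base cases: step(0)=2, step(1)=4, step(2)=6, step(3)=10, step(4)=16, step(5)=26, step(6)=42, ..., step(8)=110

Answer: 110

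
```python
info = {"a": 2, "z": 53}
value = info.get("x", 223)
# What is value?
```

Trace:
`info = {"a": 2, "z": 53}` → info = {'a': 2, 'z': 53}
`value = info.get("x", 223)` → value = 223
So value = 223

Answer: 223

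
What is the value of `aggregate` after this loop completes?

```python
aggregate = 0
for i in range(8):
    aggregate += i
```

Sum of 0 to 7 = 28
`aggregate` takes the values: 0 → 1 → 3 → 6 → 10 → 15 → 21 → 28

Answer: 28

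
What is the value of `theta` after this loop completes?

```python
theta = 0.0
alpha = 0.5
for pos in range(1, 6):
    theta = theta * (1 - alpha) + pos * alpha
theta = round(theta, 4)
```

Moving average with lr=0.5
`theta` takes the values: 0.0 → 0.5 → 1.25 → 2.125 → 3.0625 → 4.03125 → 4.0312

Answer: 4.0312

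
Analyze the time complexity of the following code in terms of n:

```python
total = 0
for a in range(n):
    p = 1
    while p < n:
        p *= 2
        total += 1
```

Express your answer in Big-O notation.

Each loop level contributes: n × log n. Multiplying the contributions gives O(n log n).

Answer: O(n log n)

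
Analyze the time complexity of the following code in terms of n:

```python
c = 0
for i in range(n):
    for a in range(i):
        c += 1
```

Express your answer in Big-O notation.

Each loop level contributes: n × n. Multiplying the contributions gives O(n^2).

Answer: O(n^2)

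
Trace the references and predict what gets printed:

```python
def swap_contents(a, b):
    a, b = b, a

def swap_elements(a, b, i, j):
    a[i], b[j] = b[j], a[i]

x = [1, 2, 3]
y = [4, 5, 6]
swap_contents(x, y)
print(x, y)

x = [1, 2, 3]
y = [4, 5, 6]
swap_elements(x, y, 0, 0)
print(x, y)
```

Key concept: parameter rebinding vs mutation.
Step by step:
`x = [1, 2, 3]` → x = [1, 2, 3]
`y = [4, 5, 6]` → y = [4, 5, 6]
`swap_contents(x, y)` → no visible change to tracked variables
`print(x, y)` → prints [1, 2, 3] [4, 5, 6]
`x = [1, 2, 3]` → x = [1, 2, 3]
`y = [4, 5, 6]` → y = [4, 5, 6]
`swap_elements(x, y, 0, 0)` → x = [4, 2, 3]; y = [1, 5, 6]
`print(x, y)` → prints [4, 2, 3] [1, 5, 6]

Answer:
[1, 2, 3] [4, 5, 6]
[4, 2, 3] [1, 5, 6]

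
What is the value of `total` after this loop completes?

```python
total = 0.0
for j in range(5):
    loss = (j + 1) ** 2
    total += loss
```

Sum of squared losses 1² + 2² + ... + 5²
`total` takes the values: 0.0 → 1.0 → 5.0 → 14.0 → 30.0 → 55.0

Answer: 55.0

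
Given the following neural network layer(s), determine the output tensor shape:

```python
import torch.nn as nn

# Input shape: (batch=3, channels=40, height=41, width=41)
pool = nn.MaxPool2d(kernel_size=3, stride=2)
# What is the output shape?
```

Input: (3, 40, 41, 41) -> Output: (3, 40, 20, 20)

Answer: (3, 40, 20, 20)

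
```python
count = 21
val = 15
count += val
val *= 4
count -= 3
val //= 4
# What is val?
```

Trace:
`count = 21` → count = 21
`val = 15` → val = 15
`count += val` → count = 36
`val *= 4` → val = 60
`count -= 3` → count = 33
`val //= 4` → val = 15
So val = 15

Answer: 15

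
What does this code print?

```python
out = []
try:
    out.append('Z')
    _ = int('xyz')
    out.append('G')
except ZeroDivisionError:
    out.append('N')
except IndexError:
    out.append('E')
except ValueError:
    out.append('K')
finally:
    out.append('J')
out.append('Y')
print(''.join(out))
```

Execution trace: 'Z' (try body) → 'K' (except ValueError) → 'J' (finally) → 'Y' (after the try/except). Output: ZKJY

Answer: ZKJY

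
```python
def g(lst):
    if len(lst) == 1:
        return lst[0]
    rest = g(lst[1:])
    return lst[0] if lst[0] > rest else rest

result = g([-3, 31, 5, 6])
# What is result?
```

Recursive max over [-3, 31, 5, 6] = 31

Answer: 31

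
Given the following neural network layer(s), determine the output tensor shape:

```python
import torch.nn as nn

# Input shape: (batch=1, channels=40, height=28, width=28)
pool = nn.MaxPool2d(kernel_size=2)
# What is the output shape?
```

Input: (1, 40, 28, 28) -> Output: (1, 40, 14, 14)

Answer: (1, 40, 14, 14)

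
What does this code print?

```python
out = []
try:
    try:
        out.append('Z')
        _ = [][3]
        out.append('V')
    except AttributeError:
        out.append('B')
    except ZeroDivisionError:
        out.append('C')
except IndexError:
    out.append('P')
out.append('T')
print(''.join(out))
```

Execution trace: 'Z' (try body) → 'P' (outer except IndexError) → 'T' (after the try/except). Output: ZPT

Answer: ZPT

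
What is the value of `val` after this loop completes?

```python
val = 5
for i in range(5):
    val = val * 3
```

Multiply by 3, 5 times: 5 * 3^5 = 1215
`val` takes the values: 5 → 15 → 45 → 135 → 405 → 1215

Answer: 1215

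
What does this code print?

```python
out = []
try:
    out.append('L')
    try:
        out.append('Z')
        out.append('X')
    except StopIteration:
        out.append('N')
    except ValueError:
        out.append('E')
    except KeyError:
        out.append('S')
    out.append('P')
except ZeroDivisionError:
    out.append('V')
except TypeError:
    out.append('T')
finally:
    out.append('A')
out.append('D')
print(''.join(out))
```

Execution trace: 'L' (try body) → 'Z' (inner try body) → 'X' (inner try body, no exception) → 'P' (try body, no exception) → 'A' (finally) → 'D' (after the try/except). Output: LZXPAD

Answer: LZXPAD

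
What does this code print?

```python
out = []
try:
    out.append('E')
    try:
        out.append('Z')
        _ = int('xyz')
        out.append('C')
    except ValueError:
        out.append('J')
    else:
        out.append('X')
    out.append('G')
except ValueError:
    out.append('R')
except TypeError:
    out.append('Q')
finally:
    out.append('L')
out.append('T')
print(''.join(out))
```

Execution trace: 'E' (try body) → 'Z' (inner try body) → 'J' (inner except ValueError) → 'G' (try body, no exception) → 'L' (finally) → 'T' (after the try/except). Output: EZJGLT

Answer: EZJGLT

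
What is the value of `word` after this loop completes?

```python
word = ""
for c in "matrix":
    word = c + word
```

Reverse 'matrix'
`word` takes the values: "" → "m" → "am" → "tam" → "rtam" → "irtam" → "xirtam"

Answer: "xirtam"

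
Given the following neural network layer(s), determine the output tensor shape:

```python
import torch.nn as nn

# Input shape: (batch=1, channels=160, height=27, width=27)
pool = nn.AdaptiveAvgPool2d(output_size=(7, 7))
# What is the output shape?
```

Input: (1, 160, 27, 27) -> Output: (1, 160, 7, 7)

Answer: (1, 160, 7, 7)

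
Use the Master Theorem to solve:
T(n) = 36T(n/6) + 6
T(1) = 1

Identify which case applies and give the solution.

a=36, b=6, f(n)=6. log_6(36) = 2. Since c=0 < 2, Case 1 applies: T(n) = Θ(n^log_b(a)) = O(n^2).

Answer: O(n^2) - Case 1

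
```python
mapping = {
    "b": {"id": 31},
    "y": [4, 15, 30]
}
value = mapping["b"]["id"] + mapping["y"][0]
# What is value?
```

Trace:
`mapping = { ...` → mapping = {'b': {'id': 31}, 'y': [4, 15, 30]}
`value = mapping["b"]["id"] + mapping["y"][0]` → value = 35
So value = 35

Answer: 35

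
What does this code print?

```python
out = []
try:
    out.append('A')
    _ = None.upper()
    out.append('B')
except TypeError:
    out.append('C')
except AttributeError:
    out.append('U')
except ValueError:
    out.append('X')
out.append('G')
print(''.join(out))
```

Execution trace: 'A' (try body) → 'U' (except AttributeError) → 'G' (after the try/except). Output: AUG

Answer: AUG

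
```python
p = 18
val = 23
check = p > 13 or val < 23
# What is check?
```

Trace:
`p = 18` → p = 18
`val = 23` → val = 23
`check = p > 13 or val < 23` → check = True
So check = True

Answer: True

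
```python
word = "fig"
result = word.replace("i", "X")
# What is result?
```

Trace:
`word = "fig"` → word = 'fig'
`result = word.replace("i", "X")` → result = 'fXg'
So result = 'fXg'

Answer: 'fXg'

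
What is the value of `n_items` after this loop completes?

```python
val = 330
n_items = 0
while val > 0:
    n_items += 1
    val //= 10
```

Count digits by repeated division by 10
`n_items` takes the values: 0 → 1 → 2 → 3

Answer: 3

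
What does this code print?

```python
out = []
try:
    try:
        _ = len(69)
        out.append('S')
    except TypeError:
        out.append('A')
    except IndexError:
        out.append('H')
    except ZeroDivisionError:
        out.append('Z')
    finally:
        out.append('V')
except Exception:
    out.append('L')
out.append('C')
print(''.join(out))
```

Execution trace: 'A' (inner except TypeError) → 'V' (inner finally) → 'C' (after the try/except). Output: AVC

Answer: AVC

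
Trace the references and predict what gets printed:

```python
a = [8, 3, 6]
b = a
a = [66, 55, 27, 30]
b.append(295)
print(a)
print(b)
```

Key concept: rebinding vs mutation: a is rebound to a new list, b still points at the original.
Step by step:
`a = [8, 3, 6]` → a = [8, 3, 6]
`b = a` → b = [8, 3, 6] (same object as a)
`a = [66, 55, 27, 30]` → a = [66, 55, 27, 30]
`b.append(295)` → b = [8, 3, 6, 295]
`print(a)` → prints [66, 55, 27, 30]
`print(b)` → prints [8, 3, 6, 295]

Answer:
[66, 55, 27, 30]
[8, 3, 6, 295]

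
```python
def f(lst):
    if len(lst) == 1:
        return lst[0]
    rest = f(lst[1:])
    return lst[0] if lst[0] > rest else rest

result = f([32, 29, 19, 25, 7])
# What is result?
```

Recursive max over [32, 29, 19, 25, 7] = 32

Answer: 32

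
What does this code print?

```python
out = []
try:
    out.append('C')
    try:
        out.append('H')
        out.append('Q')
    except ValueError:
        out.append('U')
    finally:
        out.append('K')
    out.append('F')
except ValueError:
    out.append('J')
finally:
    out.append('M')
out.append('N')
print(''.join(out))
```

Execution trace: 'C' (try body) → 'H' (inner try body) → 'Q' (inner try body, no exception) → 'K' (inner finally) → 'F' (try body, no exception) → 'M' (finally) → 'N' (after the try/except). Output: CHQKFMN

Answer: CHQKFMN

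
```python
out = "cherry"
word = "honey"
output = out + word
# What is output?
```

Trace:
`out = "cherry"` → out = 'cherry'
`word = "honey"` → word = 'honey'
`output = out + word` → output = 'cherryhoney'
So output = 'cherryhoney'

Answer: 'cherryhoney'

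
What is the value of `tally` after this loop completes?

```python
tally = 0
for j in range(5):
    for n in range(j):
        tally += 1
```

Triangle number: 0+1+2+...+4
`tally` takes the values: 0 → 1 → 2 → 3 → 4 → 5 → 6 → 7 → 8 → 9 → 10

Answer: 10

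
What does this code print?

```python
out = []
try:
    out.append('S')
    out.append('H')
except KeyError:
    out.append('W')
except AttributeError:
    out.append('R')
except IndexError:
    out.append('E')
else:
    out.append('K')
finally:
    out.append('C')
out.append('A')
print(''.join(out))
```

Execution trace: 'S' (try body) → 'H' (try body, no exception) → 'K' (else) → 'C' (finally) → 'A' (after the try/except). Output: SHKCA

Answer: SHKCA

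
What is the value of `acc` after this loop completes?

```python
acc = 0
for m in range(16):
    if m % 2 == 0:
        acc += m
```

Sum of even numbers 0 to 15
`acc` takes the values: 0 → 2 → 6 → 12 → 20 → 30 → 42 → 56

Answer: 56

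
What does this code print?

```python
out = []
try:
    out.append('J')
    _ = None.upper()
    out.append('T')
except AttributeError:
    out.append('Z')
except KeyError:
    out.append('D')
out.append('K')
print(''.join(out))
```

Execution trace: 'J' (try body) → 'Z' (except AttributeError) → 'K' (after the try/except). Output: JZK

Answer: JZK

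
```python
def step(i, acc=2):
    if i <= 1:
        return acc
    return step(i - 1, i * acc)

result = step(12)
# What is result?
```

Accumulator trace (n, acc): (12, 2) -> (11, 24) -> (10, 264) -> (9, 2640) -> (8, 23760) -> (7, 190080) -> (6, 1330560) -> (5, 7983360) -> (4, 39916800) -> (3, 159667200) -> (2, 479001600) -> (1, 958003200) -> return 958003200

Answer: 958003200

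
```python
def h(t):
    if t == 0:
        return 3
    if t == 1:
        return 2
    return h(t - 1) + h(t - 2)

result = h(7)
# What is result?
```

Build up from base cases: h(0)=3, h(1)=2, h(2)=5, h(3)=7, h(4)=12, h(5)=19, h(6)=31, ..., h(7)=50

Answer: 50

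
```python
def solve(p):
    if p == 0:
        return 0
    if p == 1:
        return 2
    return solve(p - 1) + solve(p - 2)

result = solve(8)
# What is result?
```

Build up from base cases: solve(0)=0, solve(1)=2, solve(2)=2, solve(3)=4, solve(4)=6, solve(5)=10, solve(6)=16, ..., solve(8)=42

Answer: 42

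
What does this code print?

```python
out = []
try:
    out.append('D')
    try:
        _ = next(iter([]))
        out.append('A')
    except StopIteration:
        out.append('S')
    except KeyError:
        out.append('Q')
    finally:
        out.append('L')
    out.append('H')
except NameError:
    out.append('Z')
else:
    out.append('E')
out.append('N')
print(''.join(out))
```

Execution trace: 'D' (try body) → 'S' (inner except StopIteration) → 'L' (inner finally) → 'H' (try body, no exception) → 'E' (else) → 'N' (after the try/except). Output: DSLHEN

Answer: DSLHEN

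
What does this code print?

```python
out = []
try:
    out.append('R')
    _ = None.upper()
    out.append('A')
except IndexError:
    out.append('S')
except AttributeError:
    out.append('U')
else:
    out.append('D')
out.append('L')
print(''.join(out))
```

Execution trace: 'R' (try body) → 'U' (except AttributeError) → 'L' (after the try/except). Output: RUL

Answer: RUL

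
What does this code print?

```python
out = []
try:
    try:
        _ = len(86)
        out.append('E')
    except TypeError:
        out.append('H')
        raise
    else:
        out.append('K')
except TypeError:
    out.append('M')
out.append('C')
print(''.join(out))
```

Execution trace: 'H' (except TypeError) → 'M' (outer except TypeError) → 'C' (after the try/except). Output: HMC

Answer: HMC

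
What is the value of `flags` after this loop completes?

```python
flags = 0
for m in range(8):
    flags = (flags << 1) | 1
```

Build 8 consecutive 1-bits: 0b11111111
`flags` takes the values: 0 → 1 → 3 → 7 → 15 → 31 → 63 → 127 → 255

Answer: 255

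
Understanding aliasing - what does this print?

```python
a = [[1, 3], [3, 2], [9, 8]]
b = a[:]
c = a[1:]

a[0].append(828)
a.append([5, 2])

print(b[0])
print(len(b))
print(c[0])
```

Key concept: slice with nested mutation.
Step by step:
`a = [[1, 3], [3, 2], [9, 8]]` → a = [[1, 3], [3, 2], [9, 8]]
`b = a[:]` → b = [[1, 3], [3, 2], [9, 8]]
`c = a[1:]` → c = [[3, 2], [9, 8]]
`a[0].append(828)` → a = [[1, 3, 828], [3, 2], [9, 8]]; b = [[1, 3, 828], [3, 2], [9, 8]]
`a.append([5, 2])` → a = [[1, 3, 828], [3, 2], [9, 8], [5, 2]]
`print(b[0])` → prints [1, 3, 828]
`print(len(b))` → prints 3
`print(c[0])` → prints [3, 2]

Answer:
[1, 3, 828]
3
[3, 2]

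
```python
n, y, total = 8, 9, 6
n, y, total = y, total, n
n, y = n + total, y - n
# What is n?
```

Trace:
`n, y, total = 8, 9, 6` → n = 8; y = 9; total = 6
`n, y, total = y, total, n` → n = 9; y = 6; total = 8
`n, y = n + total, y - n` → n = 17; y = -3
So n = 17

Answer: 17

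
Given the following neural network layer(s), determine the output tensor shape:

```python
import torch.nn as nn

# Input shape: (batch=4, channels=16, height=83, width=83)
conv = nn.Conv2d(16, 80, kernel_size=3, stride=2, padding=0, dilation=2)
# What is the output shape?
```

Input: (4, 16, 83, 83) -> Output: (4, 80, 40, 40)

Answer: (4, 80, 40, 40)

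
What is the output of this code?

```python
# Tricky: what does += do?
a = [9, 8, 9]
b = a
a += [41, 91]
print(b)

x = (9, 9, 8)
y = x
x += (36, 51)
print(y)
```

Key concept: += behavior differs for mutable vs immutable.
Step by step:
`a = [9, 8, 9]` → a = [9, 8, 9]
`b = a` → b = [9, 8, 9] (same object as a)
`a += [41, 91]` → a = [9, 8, 9, 41, 91] (same object as b); b = [9, 8, 9, 41, 91] (same object as a)
`print(b)` → prints [9, 8, 9, 41, 91]
`x = (9, 9, 8)` → x = (9, 9, 8)
`y = x` → y = (9, 9, 8)
`x += (36, 51)` → x = (9, 9, 8, 36, 51)
`print(y)` → prints (9, 9, 8)

Answer:
[9, 8, 9, 41, 91]
(9, 9, 8)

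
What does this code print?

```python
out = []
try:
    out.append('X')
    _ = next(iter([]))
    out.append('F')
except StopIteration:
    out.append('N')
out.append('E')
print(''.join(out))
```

Execution trace: 'X' (try body) → 'N' (except StopIteration) → 'E' (after the try/except). Output: XNE

Answer: XNE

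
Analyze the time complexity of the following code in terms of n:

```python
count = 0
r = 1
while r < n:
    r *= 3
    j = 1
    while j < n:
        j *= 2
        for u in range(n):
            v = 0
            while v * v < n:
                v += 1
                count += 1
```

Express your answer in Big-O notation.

Each loop level contributes: log n × log n × n × √n. Multiplying the contributions gives O(n√n log² n).

Answer: O(n√n log² n)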